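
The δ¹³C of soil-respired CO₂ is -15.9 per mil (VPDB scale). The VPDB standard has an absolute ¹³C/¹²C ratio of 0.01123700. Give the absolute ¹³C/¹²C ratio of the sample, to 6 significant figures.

0.0110583

R_sample = R_standard × (δ¹³C/1000 + 1)
R_sample = 0.01123700 × (-15.9/1000 + 1) = 0.01123700 × 0.984100
R_sample = 0.0110583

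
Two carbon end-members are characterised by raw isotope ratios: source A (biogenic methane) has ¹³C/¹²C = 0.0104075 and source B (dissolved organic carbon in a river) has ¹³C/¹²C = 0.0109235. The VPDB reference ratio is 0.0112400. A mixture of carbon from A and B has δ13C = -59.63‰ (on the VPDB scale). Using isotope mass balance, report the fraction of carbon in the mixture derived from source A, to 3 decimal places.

0.686

δ_A = (0.0104075/0.0112400 − 1)×1000 = (0.925934 − 1)×1000 = -74.066‰
δ_B = (0.0109235/0.0112400 − 1)×1000 = (0.971842 − 1)×1000 = -28.158‰
f_A = (δ_mix − δ_B)/(δ_A − δ_B) = (-59.63 − (-28.158))/(-74.066 − (-28.158))
f_A = -31.472 / -45.907 = 0.6855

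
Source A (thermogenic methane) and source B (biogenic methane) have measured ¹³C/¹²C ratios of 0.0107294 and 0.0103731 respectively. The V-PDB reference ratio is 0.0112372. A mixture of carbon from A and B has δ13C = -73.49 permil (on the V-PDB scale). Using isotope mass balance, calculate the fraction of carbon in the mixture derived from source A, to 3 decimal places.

δ_A = (0.0107294/0.0112372 − 1)×1000 = (0.954811 − 1)×1000 = -45.189 permil
δ_B = (0.0103731/0.0112372 − 1)×1000 = (0.923104 − 1)×1000 = -76.896 permil
f_A = (δ_mix − δ_B)/(δ_A − δ_B) = (-73.49 − (-76.896))/(-45.189 − (-76.896))
f_A = 3.406 / 31.707 = 0.1074

0.107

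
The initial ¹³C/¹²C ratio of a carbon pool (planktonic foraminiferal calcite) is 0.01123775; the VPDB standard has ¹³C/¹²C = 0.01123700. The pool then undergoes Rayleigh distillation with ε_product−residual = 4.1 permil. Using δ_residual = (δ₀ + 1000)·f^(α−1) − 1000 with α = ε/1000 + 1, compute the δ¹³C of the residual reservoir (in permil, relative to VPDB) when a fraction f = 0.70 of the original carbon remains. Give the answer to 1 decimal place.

-1.4 permil

δ₀ = (0.01123775/0.01123700 − 1)×1000 = (1.000067 − 1)×1000 = 0.067 permil
α − 1 = ε/1000 = 0.0041
f^(α−1) = 0.70^(0.0041) = 0.998539
δ_res = (0.067 + 1000) × 0.998539 − 1000 = 998.605 − 1000 = -1.39 permil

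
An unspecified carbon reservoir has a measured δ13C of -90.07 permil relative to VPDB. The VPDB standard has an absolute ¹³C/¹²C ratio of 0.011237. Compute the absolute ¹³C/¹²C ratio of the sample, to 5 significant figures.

R_sample = R_standard × (δ13C/1000 + 1)
R_sample = 0.011237 × (-90.07/1000 + 1) = 0.011237 × 0.909930
R_sample = 0.0102249

0.010225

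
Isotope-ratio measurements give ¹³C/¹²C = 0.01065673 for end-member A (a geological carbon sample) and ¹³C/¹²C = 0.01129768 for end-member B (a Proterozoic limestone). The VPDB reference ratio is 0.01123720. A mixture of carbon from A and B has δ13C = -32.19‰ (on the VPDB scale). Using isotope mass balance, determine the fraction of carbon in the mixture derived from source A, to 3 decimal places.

0.659

δ_A = (0.01065673/0.01123720 − 1)×1000 = (0.948344 − 1)×1000 = -51.656‰
δ_B = (0.01129768/0.01123720 − 1)×1000 = (1.005382 − 1)×1000 = 5.382‰
f_A = (δ_mix − δ_B)/(δ_A − δ_B) = (-32.19 − (5.382))/(-51.656 − (5.382))
f_A = -37.572 / -57.038 = 0.6587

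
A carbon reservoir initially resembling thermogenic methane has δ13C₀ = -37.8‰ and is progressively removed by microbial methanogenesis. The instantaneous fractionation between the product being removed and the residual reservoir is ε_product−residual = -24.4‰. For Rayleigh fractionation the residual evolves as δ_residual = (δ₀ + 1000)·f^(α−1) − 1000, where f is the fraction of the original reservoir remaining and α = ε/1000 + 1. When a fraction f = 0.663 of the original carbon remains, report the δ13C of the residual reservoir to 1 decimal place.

Rayleigh residual: δ_res = (δ₀ + 1000)·f^(α−1) − 1000
α = ε/1000 + 1 = 0.97560, so α − 1 = -0.02440
f^(α−1) = 0.663^(-0.02440) = 1.010078
δ_res = (-37.8 + 1000) × 1.010078 − 1000 = 971.897 − 1000 = -28.10‰

-28.1‰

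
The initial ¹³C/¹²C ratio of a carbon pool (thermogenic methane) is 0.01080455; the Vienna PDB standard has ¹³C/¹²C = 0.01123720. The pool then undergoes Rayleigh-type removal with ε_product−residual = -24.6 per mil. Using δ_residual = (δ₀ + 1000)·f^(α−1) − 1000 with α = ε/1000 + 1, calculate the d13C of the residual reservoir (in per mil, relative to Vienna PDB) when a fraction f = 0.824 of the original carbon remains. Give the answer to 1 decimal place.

-33.9 per mil

δ₀ = (0.01080455/0.01123720 − 1)×1000 = (0.961498 − 1)×1000 = -38.502 per mil
α − 1 = ε/1000 = -0.0246
f^(α−1) = 0.824^(-0.0246) = 1.004774
δ_res = (-38.502 + 1000) × 1.004774 − 1000 = 966.088 − 1000 = -33.91 per mil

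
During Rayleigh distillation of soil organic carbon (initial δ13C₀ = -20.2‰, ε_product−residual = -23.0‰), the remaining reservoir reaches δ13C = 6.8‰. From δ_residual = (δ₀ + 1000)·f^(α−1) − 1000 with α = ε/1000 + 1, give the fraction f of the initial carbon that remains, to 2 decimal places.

α − 1 = ε/1000 = -0.0230
(δ_res + 1000)/(δ₀ + 1000) = (6.8 + 1000)/(-20.2 + 1000) = 1006.8/979.8 = 1.027557
f = 1.027557^(1/-0.0230) = exp(ln(1.027557)/-0.0230) = exp(0.02718/-0.0230)
f = exp(-1.1819) = 0.3067

0.31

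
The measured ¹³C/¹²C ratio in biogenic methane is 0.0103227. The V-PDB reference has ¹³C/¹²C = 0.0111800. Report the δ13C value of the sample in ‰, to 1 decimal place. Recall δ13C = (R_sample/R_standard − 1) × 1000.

-76.7‰

δ13C = (R_sample / R_standard − 1) × 1000
R_sample / R_standard = 0.0103227 / 0.0111800 = 0.923318
δ13C = (0.923318 − 1) × 1000 = -76.68‰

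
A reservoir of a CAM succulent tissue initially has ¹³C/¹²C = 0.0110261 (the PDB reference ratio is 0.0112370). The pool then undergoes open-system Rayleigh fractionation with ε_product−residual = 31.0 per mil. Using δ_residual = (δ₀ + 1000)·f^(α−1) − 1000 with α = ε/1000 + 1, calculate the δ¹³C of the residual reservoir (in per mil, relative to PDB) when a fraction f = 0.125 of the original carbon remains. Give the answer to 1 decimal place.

δ₀ = (0.0110261/0.0112370 − 1)×1000 = (0.981232 − 1)×1000 = -18.768 per mil
α − 1 = ε/1000 = 0.0310
f^(α−1) = 0.125^(0.0310) = 0.937571
δ_res = (-18.768 + 1000) × 0.937571 − 1000 = 919.974 − 1000 = -80.03 per mil

-80.0 per mil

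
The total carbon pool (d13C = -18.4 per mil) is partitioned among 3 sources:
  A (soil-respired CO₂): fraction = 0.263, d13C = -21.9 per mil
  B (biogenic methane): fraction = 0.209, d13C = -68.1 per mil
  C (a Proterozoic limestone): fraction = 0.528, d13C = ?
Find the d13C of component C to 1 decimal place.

3.0 per mil

Isotope mass balance: δ_bulk = Σ fᵢ·δᵢ.
-18.4 = 0.263×(-21.9) + 0.209×(-68.1) + 0.528×δ_C
0.528·δ_C = -18.4 − (-19.993) = 1.593
δ_C = 1.593 / 0.528 = 3.02 per mil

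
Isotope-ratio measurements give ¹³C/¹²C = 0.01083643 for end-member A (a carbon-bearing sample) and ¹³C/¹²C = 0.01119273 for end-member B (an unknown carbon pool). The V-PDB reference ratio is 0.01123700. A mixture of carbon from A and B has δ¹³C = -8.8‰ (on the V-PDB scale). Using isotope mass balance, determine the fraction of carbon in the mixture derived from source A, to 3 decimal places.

δ_A = (0.01083643/0.01123700 − 1)×1000 = (0.964353 − 1)×1000 = -35.647‰
δ_B = (0.01119273/0.01123700 − 1)×1000 = (0.996060 − 1)×1000 = -3.940‰
f_A = (δ_mix − δ_B)/(δ_A − δ_B) = (-8.8 − (-3.940))/(-35.647 − (-3.940))
f_A = -4.860 / -31.708 = 0.1533

0.153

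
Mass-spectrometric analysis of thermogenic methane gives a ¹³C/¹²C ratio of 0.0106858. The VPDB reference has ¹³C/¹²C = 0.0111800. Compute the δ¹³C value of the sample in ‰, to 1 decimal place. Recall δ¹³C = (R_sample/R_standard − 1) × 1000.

δ¹³C = (R_sample / R_standard − 1) × 1000
R_sample / R_standard = 0.0106858 / 0.0111800 = 0.955796
δ¹³C = (0.955796 − 1) × 1000 = -44.20‰

-44.2‰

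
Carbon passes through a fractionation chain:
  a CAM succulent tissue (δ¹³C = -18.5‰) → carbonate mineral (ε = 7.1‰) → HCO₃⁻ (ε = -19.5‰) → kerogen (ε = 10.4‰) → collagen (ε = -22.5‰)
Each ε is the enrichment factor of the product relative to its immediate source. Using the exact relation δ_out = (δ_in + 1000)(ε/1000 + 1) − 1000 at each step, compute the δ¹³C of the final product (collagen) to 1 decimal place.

step 1: δ = (-18.50 + 1000)·(7.1/1000 + 1) − 1000 = -11.53‰
step 2: δ = (-11.53 + 1000)·(-19.5/1000 + 1) − 1000 = -30.81‰
step 3: δ = (-30.81 + 1000)·(10.4/1000 + 1) − 1000 = -20.73‰
step 4: δ = (-20.73 + 1000)·(-22.5/1000 + 1) − 1000 = -42.76‰

-42.8‰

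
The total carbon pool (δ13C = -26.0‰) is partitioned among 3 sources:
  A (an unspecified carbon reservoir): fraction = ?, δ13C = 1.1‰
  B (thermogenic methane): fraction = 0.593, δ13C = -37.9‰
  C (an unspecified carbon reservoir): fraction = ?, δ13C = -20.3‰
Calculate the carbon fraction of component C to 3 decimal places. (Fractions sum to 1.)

Let f_C and f_A be the unknown fractions; fractions sum to 1 so f_C + f_A = 0.407.
Mass balance: Σ fᵢ·δᵢ = δ_bulk ⇒ f_C·(-20.3) + f_A·(1.1) = -26.0 − (-22.475) = -3.525
Substitute f_A = 0.407 − f_C:
f_C·(-20.3 − 1.1) = -3.525 − 0.407×(1.1) = -3.973
f_C = -3.973 / -21.4 = 0.1857

0.186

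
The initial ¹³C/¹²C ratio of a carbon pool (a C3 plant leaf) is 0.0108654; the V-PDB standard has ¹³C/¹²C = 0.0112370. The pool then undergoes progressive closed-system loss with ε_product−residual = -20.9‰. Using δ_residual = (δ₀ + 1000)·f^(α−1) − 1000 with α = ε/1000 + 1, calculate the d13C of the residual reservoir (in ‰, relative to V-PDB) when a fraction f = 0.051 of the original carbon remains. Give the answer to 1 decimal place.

29.0‰

δ₀ = (0.0108654/0.0112370 − 1)×1000 = (0.966931 − 1)×1000 = -33.069‰
α − 1 = ε/1000 = -0.0209
f^(α−1) = 0.051^(-0.0209) = 1.064172
δ_res = (-33.069 + 1000) × 1.064172 − 1000 = 1028.980 − 1000 = 28.98‰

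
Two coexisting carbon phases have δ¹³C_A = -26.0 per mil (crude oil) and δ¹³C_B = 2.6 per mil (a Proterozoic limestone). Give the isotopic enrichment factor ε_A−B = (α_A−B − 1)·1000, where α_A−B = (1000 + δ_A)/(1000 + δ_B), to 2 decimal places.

α_A−B = (1000 + -26.0) / (1000 + 2.6) = 974.0 / 1002.6 = 0.971474
ε_A−B = (0.971474 − 1) × 1000 = -28.526 per mil
(The approximation ε ≈ δ_A − δ_B would give -28.6 per mil.)

-28.53 per mil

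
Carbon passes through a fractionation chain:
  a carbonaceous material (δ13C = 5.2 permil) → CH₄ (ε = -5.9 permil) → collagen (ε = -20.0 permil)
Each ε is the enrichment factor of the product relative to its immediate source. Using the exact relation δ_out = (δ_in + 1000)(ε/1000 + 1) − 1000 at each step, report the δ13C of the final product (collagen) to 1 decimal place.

-20.7 permil

step 1: δ = (5.20 + 1000)·(-5.9/1000 + 1) − 1000 = -0.73 permil
step 2: δ = (-0.73 + 1000)·(-20.0/1000 + 1) − 1000 = -20.72 permil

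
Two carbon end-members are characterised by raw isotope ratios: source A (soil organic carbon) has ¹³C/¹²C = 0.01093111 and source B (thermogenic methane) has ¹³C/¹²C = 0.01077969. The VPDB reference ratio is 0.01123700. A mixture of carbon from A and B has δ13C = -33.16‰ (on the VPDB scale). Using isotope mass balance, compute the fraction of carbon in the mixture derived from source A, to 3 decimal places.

δ_A = (0.01093111/0.01123700 − 1)×1000 = (0.972778 − 1)×1000 = -27.222‰
δ_B = (0.01077969/0.01123700 − 1)×1000 = (0.959303 − 1)×1000 = -40.697‰
f_A = (δ_mix − δ_B)/(δ_A − δ_B) = (-33.16 − (-40.697))/(-27.222 − (-40.697))
f_A = 7.537 / 13.475 = 0.5593

0.559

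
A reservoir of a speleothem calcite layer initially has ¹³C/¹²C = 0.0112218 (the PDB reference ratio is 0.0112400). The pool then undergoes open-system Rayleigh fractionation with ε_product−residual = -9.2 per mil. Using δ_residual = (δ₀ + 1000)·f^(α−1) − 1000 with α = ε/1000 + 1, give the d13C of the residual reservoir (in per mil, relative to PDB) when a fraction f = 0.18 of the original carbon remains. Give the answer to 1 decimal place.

14.3 per mil

δ₀ = (0.0112218/0.0112400 − 1)×1000 = (0.998381 − 1)×1000 = -1.619 per mil
α − 1 = ε/1000 = -0.0092
f^(α−1) = 0.18^(-0.0092) = 1.015901
δ_res = (-1.619 + 1000) × 1.015901 − 1000 = 1014.256 − 1000 = 14.26 per mil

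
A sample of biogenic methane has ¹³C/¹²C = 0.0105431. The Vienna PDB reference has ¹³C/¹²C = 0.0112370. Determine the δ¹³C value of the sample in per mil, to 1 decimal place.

-61.8 per mil

δ¹³C = (R_sample / R_standard − 1) × 1000
R_sample / R_standard = 0.0105431 / 0.0112370 = 0.938249
δ¹³C = (0.938249 − 1) × 1000 = -61.75 per mil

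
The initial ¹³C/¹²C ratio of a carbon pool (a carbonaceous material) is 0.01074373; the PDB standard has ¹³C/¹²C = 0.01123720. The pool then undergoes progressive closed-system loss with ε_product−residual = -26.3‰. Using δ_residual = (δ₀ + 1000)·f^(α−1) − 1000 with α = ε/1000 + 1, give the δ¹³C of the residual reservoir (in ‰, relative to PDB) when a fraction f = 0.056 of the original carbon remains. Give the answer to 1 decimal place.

31.4‰

δ₀ = (0.01074373/0.01123720 − 1)×1000 = (0.956086 − 1)×1000 = -43.914‰
α − 1 = ε/1000 = -0.0263
f^(α−1) = 0.056^(-0.0263) = 1.078755
δ_res = (-43.914 + 1000) × 1.078755 − 1000 = 1031.382 − 1000 = 31.38‰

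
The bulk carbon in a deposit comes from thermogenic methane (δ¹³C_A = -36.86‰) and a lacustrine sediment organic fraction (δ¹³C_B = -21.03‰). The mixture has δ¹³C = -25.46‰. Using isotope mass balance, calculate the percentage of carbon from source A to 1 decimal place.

28.0%

δ_mix = f_A·δ_A + (1 − f_A)·δ_B  ⇒  f_A = (δ_mix − δ_B)/(δ_A − δ_B)
f_A = (-25.46 − (-21.03)) / (-36.86 − (-21.03))
f_A = -4.43 / -15.83 = 0.2798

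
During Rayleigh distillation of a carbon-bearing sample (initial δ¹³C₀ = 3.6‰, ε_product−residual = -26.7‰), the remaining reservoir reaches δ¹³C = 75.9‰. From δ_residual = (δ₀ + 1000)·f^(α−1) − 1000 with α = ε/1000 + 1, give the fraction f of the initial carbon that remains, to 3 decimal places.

0.074

α − 1 = ε/1000 = -0.0267
(δ_res + 1000)/(δ₀ + 1000) = (75.9 + 1000)/(3.6 + 1000) = 1075.9/1003.6 = 1.072041
f = 1.072041^(1/-0.0267) = exp(ln(1.072041)/-0.0267) = exp(0.06956/-0.0267)
f = exp(-2.6054) = 0.0739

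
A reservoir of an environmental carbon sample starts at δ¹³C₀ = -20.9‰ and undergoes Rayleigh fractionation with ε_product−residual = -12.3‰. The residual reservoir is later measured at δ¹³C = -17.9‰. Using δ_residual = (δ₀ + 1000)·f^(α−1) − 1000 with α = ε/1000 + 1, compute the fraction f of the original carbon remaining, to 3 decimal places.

0.780

α − 1 = ε/1000 = -0.0123
(δ_res + 1000)/(δ₀ + 1000) = (-17.9 + 1000)/(-20.9 + 1000) = 982.1/979.1 = 1.003064
f = 1.003064^(1/-0.0123) = exp(ln(1.003064)/-0.0123) = exp(0.00306/-0.0123)
f = exp(-0.2487) = 0.7798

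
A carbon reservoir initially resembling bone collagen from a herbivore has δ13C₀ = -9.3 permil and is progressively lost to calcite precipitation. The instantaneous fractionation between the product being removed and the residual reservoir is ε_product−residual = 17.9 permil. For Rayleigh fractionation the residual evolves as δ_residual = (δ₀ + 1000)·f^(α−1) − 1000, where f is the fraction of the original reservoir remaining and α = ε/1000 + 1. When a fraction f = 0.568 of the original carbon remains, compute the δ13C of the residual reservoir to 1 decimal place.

-19.3 permil

Rayleigh residual: δ_res = (δ₀ + 1000)·f^(α−1) − 1000
α = ε/1000 + 1 = 1.01790, so α − 1 = 0.01790
f^(α−1) = 0.568^(0.01790) = 0.989926
δ_res = (-9.3 + 1000) × 0.989926 − 1000 = 980.720 − 1000 = -19.28 permil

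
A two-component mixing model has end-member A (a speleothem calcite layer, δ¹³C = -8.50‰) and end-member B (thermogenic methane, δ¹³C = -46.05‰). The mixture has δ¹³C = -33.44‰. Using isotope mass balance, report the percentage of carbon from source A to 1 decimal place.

33.6%

δ_mix = f_A·δ_A + (1 − f_A)·δ_B  ⇒  f_A = (δ_mix − δ_B)/(δ_A − δ_B)
f_A = (-33.44 − (-46.05)) / (-8.50 − (-46.05))
f_A = 12.61 / 37.55 = 0.3358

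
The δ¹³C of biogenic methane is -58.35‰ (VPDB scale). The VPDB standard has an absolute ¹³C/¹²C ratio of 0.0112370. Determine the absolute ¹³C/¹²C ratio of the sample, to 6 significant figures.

R_sample = R_standard × (δ¹³C/1000 + 1)
R_sample = 0.0112370 × (-58.35/1000 + 1) = 0.0112370 × 0.941650
R_sample = 0.0105813

0.0105813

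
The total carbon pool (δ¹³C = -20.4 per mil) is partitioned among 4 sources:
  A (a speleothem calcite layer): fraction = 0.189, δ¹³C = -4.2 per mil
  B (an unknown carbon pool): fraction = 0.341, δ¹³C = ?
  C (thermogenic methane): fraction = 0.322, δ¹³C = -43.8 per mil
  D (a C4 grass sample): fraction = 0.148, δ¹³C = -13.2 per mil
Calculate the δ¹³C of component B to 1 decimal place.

Isotope mass balance: δ_bulk = Σ fᵢ·δᵢ.
-20.4 = 0.189×(-4.2) + 0.341×δ_B + 0.322×(-43.8) + 0.148×(-13.2)
0.341·δ_B = -20.4 − (-16.851) = -3.549
δ_B = -3.549 / 0.341 = -10.41 per mil

-10.4 per mil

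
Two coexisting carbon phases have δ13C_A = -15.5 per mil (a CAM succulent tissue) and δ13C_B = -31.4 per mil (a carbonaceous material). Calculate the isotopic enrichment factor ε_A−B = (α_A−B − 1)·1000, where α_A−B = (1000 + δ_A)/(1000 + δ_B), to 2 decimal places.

α_A−B = (1000 + -15.5) / (1000 + -31.4) = 984.5 / 968.6 = 1.016415
ε_A−B = (1.016415 − 1) × 1000 = 16.415 per mil
(The approximation ε ≈ δ_A − δ_B would give 15.9 per mil.)

16.42 per mil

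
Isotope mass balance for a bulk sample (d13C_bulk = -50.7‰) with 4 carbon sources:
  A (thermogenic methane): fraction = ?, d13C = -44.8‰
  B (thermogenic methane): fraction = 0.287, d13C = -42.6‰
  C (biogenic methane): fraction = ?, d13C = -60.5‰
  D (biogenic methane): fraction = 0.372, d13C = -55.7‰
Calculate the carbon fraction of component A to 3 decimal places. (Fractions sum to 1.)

0.183

Let f_A and f_C be the unknown fractions; fractions sum to 1 so f_A + f_C = 0.341.
Mass balance: Σ fᵢ·δᵢ = δ_bulk ⇒ f_A·(-44.8) + f_C·(-60.5) = -50.7 − (-32.947) = -17.753
Substitute f_C = 0.341 − f_A:
f_A·(-44.8 − -60.5) = -17.753 − 0.341×(-60.5) = 2.877
f_A = 2.877 / 15.7 = 0.1833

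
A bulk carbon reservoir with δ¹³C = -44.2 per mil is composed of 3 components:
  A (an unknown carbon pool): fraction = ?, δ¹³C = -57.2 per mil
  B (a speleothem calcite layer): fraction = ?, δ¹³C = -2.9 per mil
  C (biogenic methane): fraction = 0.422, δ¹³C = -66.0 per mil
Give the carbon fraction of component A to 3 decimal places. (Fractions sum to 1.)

Let f_A and f_B be the unknown fractions; fractions sum to 1 so f_A + f_B = 0.578.
Mass balance: Σ fᵢ·δᵢ = δ_bulk ⇒ f_A·(-57.2) + f_B·(-2.9) = -44.2 − (-27.852) = -16.348
Substitute f_B = 0.578 − f_A:
f_A·(-57.2 − -2.9) = -16.348 − 0.578×(-2.9) = -14.672
f_A = -14.672 / -54.3 = 0.2702

0.270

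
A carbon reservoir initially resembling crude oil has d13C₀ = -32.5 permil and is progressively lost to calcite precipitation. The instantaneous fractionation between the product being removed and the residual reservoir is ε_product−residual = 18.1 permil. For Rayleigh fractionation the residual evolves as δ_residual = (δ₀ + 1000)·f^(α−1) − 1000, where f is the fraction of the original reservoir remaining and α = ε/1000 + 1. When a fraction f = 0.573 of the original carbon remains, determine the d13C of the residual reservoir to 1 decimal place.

-42.2 permil

Rayleigh residual: δ_res = (δ₀ + 1000)·f^(α−1) − 1000
α = ε/1000 + 1 = 1.01810, so α − 1 = 0.01810
f^(α−1) = 0.573^(0.01810) = 0.989971
δ_res = (-32.5 + 1000) × 0.989971 − 1000 = 957.797 − 1000 = -42.20 permil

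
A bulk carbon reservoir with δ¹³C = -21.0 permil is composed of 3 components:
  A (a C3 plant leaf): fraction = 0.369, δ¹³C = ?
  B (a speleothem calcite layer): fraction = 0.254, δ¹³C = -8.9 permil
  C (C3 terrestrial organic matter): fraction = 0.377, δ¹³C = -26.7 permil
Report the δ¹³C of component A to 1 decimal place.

-23.5 permil

Isotope mass balance: δ_bulk = Σ fᵢ·δᵢ.
-21.0 = 0.369×δ_A + 0.254×(-8.9) + 0.377×(-26.7)
0.369·δ_A = -21.0 − (-12.326) = -8.674
δ_A = -8.674 / 0.369 = -23.51 permil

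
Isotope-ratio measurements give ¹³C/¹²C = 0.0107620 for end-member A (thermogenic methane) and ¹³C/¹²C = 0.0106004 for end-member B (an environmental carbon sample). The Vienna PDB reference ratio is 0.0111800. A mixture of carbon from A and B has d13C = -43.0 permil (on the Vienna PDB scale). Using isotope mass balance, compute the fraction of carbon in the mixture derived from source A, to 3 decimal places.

0.612

δ_A = (0.0107620/0.0111800 − 1)×1000 = (0.962612 − 1)×1000 = -37.388 permil
δ_B = (0.0106004/0.0111800 − 1)×1000 = (0.948157 − 1)×1000 = -51.843 permil
f_A = (δ_mix − δ_B)/(δ_A − δ_B) = (-43.0 − (-51.843))/(-37.388 − (-51.843))
f_A = 8.843 / 14.454 = 0.6118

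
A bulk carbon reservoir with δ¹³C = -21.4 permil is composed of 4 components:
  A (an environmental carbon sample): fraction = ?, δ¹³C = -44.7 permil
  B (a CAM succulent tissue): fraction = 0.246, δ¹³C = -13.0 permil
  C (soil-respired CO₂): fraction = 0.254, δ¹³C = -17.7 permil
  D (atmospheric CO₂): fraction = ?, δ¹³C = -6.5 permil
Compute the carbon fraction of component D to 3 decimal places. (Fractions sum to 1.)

Let f_D and f_A be the unknown fractions; fractions sum to 1 so f_D + f_A = 0.500.
Mass balance: Σ fᵢ·δᵢ = δ_bulk ⇒ f_D·(-6.5) + f_A·(-44.7) = -21.4 − (-7.694) = -13.706
Substitute f_A = 0.500 − f_D:
f_D·(-6.5 − -44.7) = -13.706 − 0.500×(-44.7) = 8.644
f_D = 8.644 / 38.2 = 0.2263

0.226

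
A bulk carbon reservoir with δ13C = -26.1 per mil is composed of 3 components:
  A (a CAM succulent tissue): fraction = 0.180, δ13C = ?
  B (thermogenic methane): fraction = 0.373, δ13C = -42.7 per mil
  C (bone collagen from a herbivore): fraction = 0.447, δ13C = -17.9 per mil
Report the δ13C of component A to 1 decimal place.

Isotope mass balance: δ_bulk = Σ fᵢ·δᵢ.
-26.1 = 0.180×δ_A + 0.373×(-42.7) + 0.447×(-17.9)
0.180·δ_A = -26.1 − (-23.928) = -2.172
δ_A = -2.172 / 0.180 = -12.06 per mil

-12.1 per mil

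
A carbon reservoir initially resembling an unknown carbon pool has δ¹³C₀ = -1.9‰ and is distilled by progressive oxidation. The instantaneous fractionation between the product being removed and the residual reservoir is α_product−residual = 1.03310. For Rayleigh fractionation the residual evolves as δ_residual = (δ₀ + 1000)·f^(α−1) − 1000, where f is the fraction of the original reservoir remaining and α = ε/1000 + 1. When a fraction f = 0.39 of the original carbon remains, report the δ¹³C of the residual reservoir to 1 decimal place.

-32.5‰

Rayleigh residual: δ_res = (δ₀ + 1000)·f^(α−1) − 1000
α − 1 = 0.03310
f^(α−1) = 0.39^(0.03310) = 0.969313
δ_res = (-1.9 + 1000) × 0.969313 − 1000 = 967.472 − 1000 = -32.53‰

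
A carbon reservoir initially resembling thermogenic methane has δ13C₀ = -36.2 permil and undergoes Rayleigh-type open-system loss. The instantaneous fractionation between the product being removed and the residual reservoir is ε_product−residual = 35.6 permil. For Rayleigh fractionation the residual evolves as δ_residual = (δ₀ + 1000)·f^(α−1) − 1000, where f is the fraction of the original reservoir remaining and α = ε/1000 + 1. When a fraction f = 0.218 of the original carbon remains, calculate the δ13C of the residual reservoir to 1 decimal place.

Rayleigh residual: δ_res = (δ₀ + 1000)·f^(α−1) − 1000
α = ε/1000 + 1 = 1.03560, so α − 1 = 0.03560
f^(α−1) = 0.218^(0.03560) = 0.947216
δ_res = (-36.2 + 1000) × 0.947216 − 1000 = 912.927 − 1000 = -87.07 permil

-87.1 permil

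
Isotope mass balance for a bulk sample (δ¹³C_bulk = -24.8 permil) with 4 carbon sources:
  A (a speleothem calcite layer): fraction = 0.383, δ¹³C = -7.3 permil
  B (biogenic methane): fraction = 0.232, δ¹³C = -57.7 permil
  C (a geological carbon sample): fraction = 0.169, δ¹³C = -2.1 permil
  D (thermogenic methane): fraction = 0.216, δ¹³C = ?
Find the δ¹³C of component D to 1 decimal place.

-38.3 permil

Isotope mass balance: δ_bulk = Σ fᵢ·δᵢ.
-24.8 = 0.383×(-7.3) + 0.232×(-57.7) + 0.169×(-2.1) + 0.216×δ_D
0.216·δ_D = -24.8 − (-16.537) = -8.263
δ_D = -8.263 / 0.216 = -38.25 permil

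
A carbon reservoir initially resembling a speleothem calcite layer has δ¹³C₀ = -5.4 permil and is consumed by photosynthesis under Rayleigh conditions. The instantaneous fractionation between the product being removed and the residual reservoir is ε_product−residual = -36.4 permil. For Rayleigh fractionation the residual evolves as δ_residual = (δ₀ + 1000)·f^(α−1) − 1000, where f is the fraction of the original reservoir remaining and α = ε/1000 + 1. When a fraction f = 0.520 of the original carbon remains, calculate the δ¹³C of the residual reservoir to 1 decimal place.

18.6 permil

Rayleigh residual: δ_res = (δ₀ + 1000)·f^(α−1) − 1000
α = ε/1000 + 1 = 0.96360, so α − 1 = -0.03640
f^(α−1) = 0.520^(-0.03640) = 1.024088
δ_res = (-5.4 + 1000) × 1.024088 − 1000 = 1018.558 − 1000 = 18.56 permil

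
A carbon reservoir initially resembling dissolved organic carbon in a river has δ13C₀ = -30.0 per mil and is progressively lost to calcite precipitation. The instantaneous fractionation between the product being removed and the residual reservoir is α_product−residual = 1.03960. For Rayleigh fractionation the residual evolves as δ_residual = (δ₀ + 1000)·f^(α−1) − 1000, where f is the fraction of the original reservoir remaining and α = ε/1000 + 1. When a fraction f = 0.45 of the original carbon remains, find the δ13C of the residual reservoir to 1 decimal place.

Rayleigh residual: δ_res = (δ₀ + 1000)·f^(α−1) − 1000
α − 1 = 0.03960
f^(α−1) = 0.45^(0.03960) = 0.968874
δ_res = (-30.0 + 1000) × 0.968874 − 1000 = 939.808 − 1000 = -60.19 per mil

-60.2 per mil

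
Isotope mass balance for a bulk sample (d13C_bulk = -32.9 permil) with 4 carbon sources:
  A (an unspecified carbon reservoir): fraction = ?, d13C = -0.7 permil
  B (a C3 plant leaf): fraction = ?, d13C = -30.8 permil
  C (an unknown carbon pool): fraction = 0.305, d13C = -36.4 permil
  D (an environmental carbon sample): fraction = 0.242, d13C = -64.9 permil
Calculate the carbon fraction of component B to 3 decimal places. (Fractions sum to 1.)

Let f_B and f_A be the unknown fractions; fractions sum to 1 so f_B + f_A = 0.453.
Mass balance: Σ fᵢ·δᵢ = δ_bulk ⇒ f_B·(-30.8) + f_A·(-0.7) = -32.9 − (-26.808) = -6.092
Substitute f_A = 0.453 − f_B:
f_B·(-30.8 − -0.7) = -6.092 − 0.453×(-0.7) = -5.775
f_B = -5.775 / -30.1 = 0.1919

0.192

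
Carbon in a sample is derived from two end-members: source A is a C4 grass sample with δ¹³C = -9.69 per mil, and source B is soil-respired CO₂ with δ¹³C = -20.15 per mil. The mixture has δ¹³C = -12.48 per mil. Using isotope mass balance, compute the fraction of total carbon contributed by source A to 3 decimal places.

0.733

δ_mix = f_A·δ_A + (1 − f_A)·δ_B  ⇒  f_A = (δ_mix − δ_B)/(δ_A − δ_B)
f_A = (-12.48 − (-20.15)) / (-9.69 − (-20.15))
f_A = 7.67 / 10.46 = 0.7333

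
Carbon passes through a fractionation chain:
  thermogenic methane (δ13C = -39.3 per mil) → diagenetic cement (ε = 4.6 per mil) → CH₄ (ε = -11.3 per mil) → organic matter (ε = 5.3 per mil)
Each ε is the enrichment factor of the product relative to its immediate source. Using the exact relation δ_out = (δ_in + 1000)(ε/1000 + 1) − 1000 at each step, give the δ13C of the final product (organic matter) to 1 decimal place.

step 1: δ = (-39.30 + 1000)·(4.6/1000 + 1) − 1000 = -34.88 per mil
step 2: δ = (-34.88 + 1000)·(-11.3/1000 + 1) − 1000 = -45.79 per mil
step 3: δ = (-45.79 + 1000)·(5.3/1000 + 1) − 1000 = -40.73 per mil

-40.7 per mil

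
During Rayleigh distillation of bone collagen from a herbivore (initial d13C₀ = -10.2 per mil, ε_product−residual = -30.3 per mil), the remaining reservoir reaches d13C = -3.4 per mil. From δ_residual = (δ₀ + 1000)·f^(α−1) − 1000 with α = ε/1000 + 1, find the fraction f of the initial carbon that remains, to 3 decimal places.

α − 1 = ε/1000 = -0.0303
(δ_res + 1000)/(δ₀ + 1000) = (-3.4 + 1000)/(-10.2 + 1000) = 996.6/989.8 = 1.006870
f = 1.006870^(1/-0.0303) = exp(ln(1.006870)/-0.0303) = exp(0.00685/-0.0303)
f = exp(-0.2260) = 0.7978

0.798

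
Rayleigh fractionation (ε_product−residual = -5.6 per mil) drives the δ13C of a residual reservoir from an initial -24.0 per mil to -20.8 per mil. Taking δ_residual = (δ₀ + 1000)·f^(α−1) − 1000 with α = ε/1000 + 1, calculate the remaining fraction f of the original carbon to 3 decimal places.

α − 1 = ε/1000 = -0.0056
(δ_res + 1000)/(δ₀ + 1000) = (-20.8 + 1000)/(-24.0 + 1000) = 979.2/976.0 = 1.003279
f = 1.003279^(1/-0.0056) = exp(ln(1.003279)/-0.0056) = exp(0.00327/-0.0056)
f = exp(-0.5845) = 0.5574

0.557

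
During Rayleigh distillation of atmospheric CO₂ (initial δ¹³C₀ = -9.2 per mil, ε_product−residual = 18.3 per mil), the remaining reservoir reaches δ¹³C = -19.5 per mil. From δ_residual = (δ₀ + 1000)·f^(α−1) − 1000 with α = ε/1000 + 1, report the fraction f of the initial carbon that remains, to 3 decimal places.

0.565

α − 1 = ε/1000 = 0.0183
(δ_res + 1000)/(δ₀ + 1000) = (-19.5 + 1000)/(-9.2 + 1000) = 980.5/990.8 = 0.989604
f = 0.989604^(1/0.0183) = exp(ln(0.989604)/0.0183) = exp(-0.01045/0.0183)
f = exp(-0.5710) = 0.5649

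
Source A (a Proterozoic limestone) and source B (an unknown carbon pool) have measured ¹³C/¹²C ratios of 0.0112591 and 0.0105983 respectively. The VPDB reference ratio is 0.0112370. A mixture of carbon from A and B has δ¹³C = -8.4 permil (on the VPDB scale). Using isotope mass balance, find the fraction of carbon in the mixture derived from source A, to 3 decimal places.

0.824

δ_A = (0.0112591/0.0112370 − 1)×1000 = (1.001967 − 1)×1000 = 1.967 permil
δ_B = (0.0105983/0.0112370 − 1)×1000 = (0.943161 − 1)×1000 = -56.839 permil
f_A = (δ_mix − δ_B)/(δ_A − δ_B) = (-8.4 − (-56.839))/(1.967 − (-56.839))
f_A = 48.439 / 58.806 = 0.8237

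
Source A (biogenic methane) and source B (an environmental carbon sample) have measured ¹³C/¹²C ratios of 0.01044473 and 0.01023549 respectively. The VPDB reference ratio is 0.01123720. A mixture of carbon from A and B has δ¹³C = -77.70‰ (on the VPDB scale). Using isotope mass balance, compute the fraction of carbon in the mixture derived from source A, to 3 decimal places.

0.615

δ_A = (0.01044473/0.01123720 − 1)×1000 = (0.929478 − 1)×1000 = -70.522‰
δ_B = (0.01023549/0.01123720 − 1)×1000 = (0.910858 − 1)×1000 = -89.142‰
f_A = (δ_mix − δ_B)/(δ_A − δ_B) = (-77.70 − (-89.142))/(-70.522 − (-89.142))
f_A = 11.442 / 18.620 = 0.6145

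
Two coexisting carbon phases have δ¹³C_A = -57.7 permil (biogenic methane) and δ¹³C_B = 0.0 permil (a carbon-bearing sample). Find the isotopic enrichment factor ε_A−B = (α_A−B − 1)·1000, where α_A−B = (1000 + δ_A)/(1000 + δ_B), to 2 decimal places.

α_A−B = (1000 + -57.7) / (1000 + 0.0) = 942.3 / 1000.0 = 0.942300
ε_A−B = (0.942300 − 1) × 1000 = -57.700 permil
(The approximation ε ≈ δ_A − δ_B would give -57.7 permil.)

-57.70 permil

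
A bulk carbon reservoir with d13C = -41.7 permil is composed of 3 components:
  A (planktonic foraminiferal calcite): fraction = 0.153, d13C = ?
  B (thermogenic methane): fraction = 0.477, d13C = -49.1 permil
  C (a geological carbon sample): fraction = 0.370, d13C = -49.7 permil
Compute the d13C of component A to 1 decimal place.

0.7 permil

Isotope mass balance: δ_bulk = Σ fᵢ·δᵢ.
-41.7 = 0.153×δ_A + 0.477×(-49.1) + 0.370×(-49.7)
0.153·δ_A = -41.7 − (-41.810) = 0.110
δ_A = 0.110 / 0.153 = 0.72 permil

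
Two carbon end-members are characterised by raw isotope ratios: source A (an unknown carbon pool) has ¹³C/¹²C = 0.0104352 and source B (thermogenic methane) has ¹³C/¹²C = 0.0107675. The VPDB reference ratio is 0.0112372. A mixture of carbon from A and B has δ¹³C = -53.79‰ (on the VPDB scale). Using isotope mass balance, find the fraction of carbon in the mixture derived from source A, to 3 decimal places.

0.406

δ_A = (0.0104352/0.0112372 − 1)×1000 = (0.928630 − 1)×1000 = -71.370‰
δ_B = (0.0107675/0.0112372 − 1)×1000 = (0.958201 − 1)×1000 = -41.799‰
f_A = (δ_mix − δ_B)/(δ_A − δ_B) = (-53.79 − (-41.799))/(-71.370 − (-41.799))
f_A = -11.991 / -29.571 = 0.4055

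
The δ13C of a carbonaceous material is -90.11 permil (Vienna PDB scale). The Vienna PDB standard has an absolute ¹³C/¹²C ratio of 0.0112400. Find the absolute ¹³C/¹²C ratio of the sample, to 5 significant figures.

R_sample = R_standard × (δ13C/1000 + 1)
R_sample = 0.0112400 × (-90.11/1000 + 1) = 0.0112400 × 0.909890
R_sample = 0.0102272

0.010227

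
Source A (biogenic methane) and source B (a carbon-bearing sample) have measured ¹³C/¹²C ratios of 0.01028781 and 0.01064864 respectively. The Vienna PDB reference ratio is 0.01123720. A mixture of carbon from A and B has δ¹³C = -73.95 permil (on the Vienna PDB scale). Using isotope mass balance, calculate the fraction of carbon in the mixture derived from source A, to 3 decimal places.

0.672

δ_A = (0.01028781/0.01123720 − 1)×1000 = (0.915514 − 1)×1000 = -84.486 permil
δ_B = (0.01064864/0.01123720 − 1)×1000 = (0.947624 − 1)×1000 = -52.376 permil
f_A = (δ_mix − δ_B)/(δ_A − δ_B) = (-73.95 − (-52.376))/(-84.486 − (-52.376))
f_A = -21.574 / -32.110 = 0.6719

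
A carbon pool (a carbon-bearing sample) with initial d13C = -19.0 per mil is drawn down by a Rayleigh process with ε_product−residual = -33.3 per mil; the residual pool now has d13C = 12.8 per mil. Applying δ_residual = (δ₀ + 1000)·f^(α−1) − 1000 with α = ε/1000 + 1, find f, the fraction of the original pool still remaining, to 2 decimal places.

α − 1 = ε/1000 = -0.0333
(δ_res + 1000)/(δ₀ + 1000) = (12.8 + 1000)/(-19.0 + 1000) = 1012.8/981.0 = 1.032416
f = 1.032416^(1/-0.0333) = exp(ln(1.032416)/-0.0333) = exp(0.03190/-0.0333)
f = exp(-0.9580) = 0.3837

0.38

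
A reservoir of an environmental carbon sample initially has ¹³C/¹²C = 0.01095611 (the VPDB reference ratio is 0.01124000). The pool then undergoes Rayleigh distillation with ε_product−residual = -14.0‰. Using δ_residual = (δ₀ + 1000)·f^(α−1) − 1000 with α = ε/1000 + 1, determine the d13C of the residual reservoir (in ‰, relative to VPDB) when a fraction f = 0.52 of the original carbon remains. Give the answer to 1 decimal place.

δ₀ = (0.01095611/0.01124000 − 1)×1000 = (0.974743 − 1)×1000 = -25.257‰
α − 1 = ε/1000 = -0.0140
f^(α−1) = 0.52^(-0.0140) = 1.009197
δ_res = (-25.257 + 1000) × 1.009197 − 1000 = 983.708 − 1000 = -16.29‰

-16.3‰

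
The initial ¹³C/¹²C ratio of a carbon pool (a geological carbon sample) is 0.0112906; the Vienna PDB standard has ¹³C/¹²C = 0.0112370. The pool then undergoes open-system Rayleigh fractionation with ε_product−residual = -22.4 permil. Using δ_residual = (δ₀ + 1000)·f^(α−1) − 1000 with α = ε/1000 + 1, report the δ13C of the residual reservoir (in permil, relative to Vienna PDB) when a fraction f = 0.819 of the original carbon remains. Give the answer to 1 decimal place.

δ₀ = (0.0112906/0.0112370 − 1)×1000 = (1.004770 − 1)×1000 = 4.770 permil
α − 1 = ε/1000 = -0.0224
f^(α−1) = 0.819^(-0.0224) = 1.004483
δ_res = (4.770 + 1000) × 1.004483 − 1000 = 1009.274 − 1000 = 9.27 permil

9.3 permil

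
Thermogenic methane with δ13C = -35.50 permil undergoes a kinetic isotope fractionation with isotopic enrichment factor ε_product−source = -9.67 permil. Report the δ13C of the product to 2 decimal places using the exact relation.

-44.83 permil

To first order, δ_product ≈ δ_source + ε = -45.17 permil.
Exactly, δ_product = (δ_source + 1000)·(ε/1000 + 1) − 1000.
δ_product = (-35.50 + 1000) × (-9.67/1000 + 1) − 1000
δ_product = -44.827 permil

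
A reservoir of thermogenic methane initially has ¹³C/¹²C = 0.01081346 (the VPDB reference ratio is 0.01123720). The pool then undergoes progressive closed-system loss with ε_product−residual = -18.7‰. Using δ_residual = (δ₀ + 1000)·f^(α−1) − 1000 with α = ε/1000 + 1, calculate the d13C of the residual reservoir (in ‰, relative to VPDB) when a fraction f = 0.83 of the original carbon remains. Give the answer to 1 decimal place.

δ₀ = (0.01081346/0.01123720 − 1)×1000 = (0.962291 − 1)×1000 = -37.709‰
α − 1 = ε/1000 = -0.0187
f^(α−1) = 0.83^(-0.0187) = 1.003490
δ_res = (-37.709 + 1000) × 1.003490 − 1000 = 965.650 − 1000 = -34.35‰

-34.3‰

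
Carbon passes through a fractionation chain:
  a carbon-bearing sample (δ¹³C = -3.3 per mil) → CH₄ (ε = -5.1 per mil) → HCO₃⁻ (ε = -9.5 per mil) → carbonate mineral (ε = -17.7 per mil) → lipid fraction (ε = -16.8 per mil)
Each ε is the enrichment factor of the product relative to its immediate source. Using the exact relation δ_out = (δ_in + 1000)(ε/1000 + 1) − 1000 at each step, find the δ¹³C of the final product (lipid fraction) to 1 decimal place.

step 1: δ = (-3.30 + 1000)·(-5.1/1000 + 1) − 1000 = -8.38 per mil
step 2: δ = (-8.38 + 1000)·(-9.5/1000 + 1) − 1000 = -17.80 per mil
step 3: δ = (-17.80 + 1000)·(-17.7/1000 + 1) − 1000 = -35.19 per mil
step 4: δ = (-35.19 + 1000)·(-16.8/1000 + 1) − 1000 = -51.40 per mil

-51.4 per mil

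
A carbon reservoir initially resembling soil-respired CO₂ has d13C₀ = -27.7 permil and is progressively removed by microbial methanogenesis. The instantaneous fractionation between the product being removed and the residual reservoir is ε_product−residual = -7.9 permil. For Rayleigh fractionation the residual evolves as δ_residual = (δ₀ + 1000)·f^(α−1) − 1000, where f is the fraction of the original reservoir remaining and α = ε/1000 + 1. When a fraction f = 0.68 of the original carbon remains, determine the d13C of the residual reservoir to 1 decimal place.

-24.7 permil

Rayleigh residual: δ_res = (δ₀ + 1000)·f^(α−1) − 1000
α = ε/1000 + 1 = 0.99210, so α − 1 = -0.00790
f^(α−1) = 0.68^(-0.00790) = 1.003051
δ_res = (-27.7 + 1000) × 1.003051 − 1000 = 975.267 − 1000 = -24.73 permil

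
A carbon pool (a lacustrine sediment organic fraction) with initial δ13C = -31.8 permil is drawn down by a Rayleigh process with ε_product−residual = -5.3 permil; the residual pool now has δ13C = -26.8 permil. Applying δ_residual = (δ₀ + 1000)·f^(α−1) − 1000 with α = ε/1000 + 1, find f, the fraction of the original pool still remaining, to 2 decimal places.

α − 1 = ε/1000 = -0.0053
(δ_res + 1000)/(δ₀ + 1000) = (-26.8 + 1000)/(-31.8 + 1000) = 973.2/968.2 = 1.005164
f = 1.005164^(1/-0.0053) = exp(ln(1.005164)/-0.0053) = exp(0.00515/-0.0053)
f = exp(-0.9719) = 0.3784

0.38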